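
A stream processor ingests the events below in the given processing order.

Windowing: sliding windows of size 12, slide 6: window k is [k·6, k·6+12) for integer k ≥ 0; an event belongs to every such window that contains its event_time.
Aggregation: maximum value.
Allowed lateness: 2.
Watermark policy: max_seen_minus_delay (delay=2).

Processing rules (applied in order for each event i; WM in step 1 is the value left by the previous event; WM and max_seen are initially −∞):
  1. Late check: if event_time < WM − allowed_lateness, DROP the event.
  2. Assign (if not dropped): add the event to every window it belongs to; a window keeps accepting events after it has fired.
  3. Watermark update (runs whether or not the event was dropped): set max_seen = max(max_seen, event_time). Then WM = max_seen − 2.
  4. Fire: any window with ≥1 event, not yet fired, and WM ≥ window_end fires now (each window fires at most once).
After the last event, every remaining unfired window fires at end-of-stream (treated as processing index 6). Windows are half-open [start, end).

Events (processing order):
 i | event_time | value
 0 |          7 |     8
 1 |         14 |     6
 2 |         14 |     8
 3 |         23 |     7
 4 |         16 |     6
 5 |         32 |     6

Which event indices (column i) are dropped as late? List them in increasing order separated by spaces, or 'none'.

4

i=0 t=7 v=8: → [6,18),[0,12); WM=5
i=1 t=14 v=6: → [12,24),[6,18); WM=12; [0,12) fires=8
i=2 t=14 v=8: → [12,24),[6,18); WM=12
i=3 t=23 v=7: → [18,30),[12,24); WM=21; [6,18) fires=8
i=4 t=16 v=6: DROP (t<21-2); WM=21
i=5 t=32 v=6: → [30,42),[24,36); WM=30; [12,24) fires=8 [18,30) fires=7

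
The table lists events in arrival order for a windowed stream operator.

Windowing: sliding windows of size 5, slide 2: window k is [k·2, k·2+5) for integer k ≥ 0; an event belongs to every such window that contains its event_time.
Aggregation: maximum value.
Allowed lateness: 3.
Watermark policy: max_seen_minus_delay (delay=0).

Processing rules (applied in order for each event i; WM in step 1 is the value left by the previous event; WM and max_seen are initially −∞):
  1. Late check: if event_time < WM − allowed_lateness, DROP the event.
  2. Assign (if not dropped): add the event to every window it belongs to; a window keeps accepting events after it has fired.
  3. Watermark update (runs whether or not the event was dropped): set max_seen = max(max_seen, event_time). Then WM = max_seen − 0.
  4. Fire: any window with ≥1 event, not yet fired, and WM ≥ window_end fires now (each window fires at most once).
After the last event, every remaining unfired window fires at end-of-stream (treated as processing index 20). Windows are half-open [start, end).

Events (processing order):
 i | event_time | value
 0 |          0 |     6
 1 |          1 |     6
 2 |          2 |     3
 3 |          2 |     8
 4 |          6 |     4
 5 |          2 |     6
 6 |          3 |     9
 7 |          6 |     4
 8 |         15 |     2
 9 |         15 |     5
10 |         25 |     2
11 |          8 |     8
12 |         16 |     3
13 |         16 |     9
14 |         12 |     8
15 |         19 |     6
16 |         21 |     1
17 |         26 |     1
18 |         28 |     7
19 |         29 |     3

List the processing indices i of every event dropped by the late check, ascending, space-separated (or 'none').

i=0 t=0 v=6: → [0,5); WM=0
i=1 t=1 v=6: → [0,5); WM=1
i=2 t=2 v=3: → [2,7),[0,5); WM=2
i=3 t=2 v=8: → [2,7),[0,5); WM=2
i=4 t=6 v=4: → [6,11),[4,9),[2,7); WM=6; [0,5) fires=8
i=5 t=2 v=6: DROP (t<6-3); WM=6
i=6 t=3 v=9: → [2,7),[0,5); WM=6
i=7 t=6 v=4: → [6,11),[4,9),[2,7); WM=6
i=8 t=15 v=2: → [14,19),[12,17); WM=15; [2,7) fires=9 [4,9) fires=4 [6,11) fires=4
i=9 t=15 v=5: → [14,19),[12,17); WM=15
i=10 t=25 v=2: → [24,29),[22,27); WM=25; [12,17) fires=5 [14,19) fires=5
i=11 t=8 v=8: DROP (t<25-3); WM=25
i=12 t=16 v=3: DROP (t<25-3); WM=25
i=13 t=16 v=9: DROP (t<25-3); WM=25
i=14 t=12 v=8: DROP (t<25-3); WM=25
i=15 t=19 v=6: DROP (t<25-3); WM=25
i=16 t=21 v=1: DROP (t<25-3); WM=25
i=17 t=26 v=1: → [26,31),[24,29),[22,27); WM=26
i=18 t=28 v=7: → [28,33),[26,31),[24,29); WM=28; [22,27) fires=2
i=19 t=29 v=3: → [28,33),[26,31); WM=29; [24,29) fires=7

5 11 12 13 14 15 16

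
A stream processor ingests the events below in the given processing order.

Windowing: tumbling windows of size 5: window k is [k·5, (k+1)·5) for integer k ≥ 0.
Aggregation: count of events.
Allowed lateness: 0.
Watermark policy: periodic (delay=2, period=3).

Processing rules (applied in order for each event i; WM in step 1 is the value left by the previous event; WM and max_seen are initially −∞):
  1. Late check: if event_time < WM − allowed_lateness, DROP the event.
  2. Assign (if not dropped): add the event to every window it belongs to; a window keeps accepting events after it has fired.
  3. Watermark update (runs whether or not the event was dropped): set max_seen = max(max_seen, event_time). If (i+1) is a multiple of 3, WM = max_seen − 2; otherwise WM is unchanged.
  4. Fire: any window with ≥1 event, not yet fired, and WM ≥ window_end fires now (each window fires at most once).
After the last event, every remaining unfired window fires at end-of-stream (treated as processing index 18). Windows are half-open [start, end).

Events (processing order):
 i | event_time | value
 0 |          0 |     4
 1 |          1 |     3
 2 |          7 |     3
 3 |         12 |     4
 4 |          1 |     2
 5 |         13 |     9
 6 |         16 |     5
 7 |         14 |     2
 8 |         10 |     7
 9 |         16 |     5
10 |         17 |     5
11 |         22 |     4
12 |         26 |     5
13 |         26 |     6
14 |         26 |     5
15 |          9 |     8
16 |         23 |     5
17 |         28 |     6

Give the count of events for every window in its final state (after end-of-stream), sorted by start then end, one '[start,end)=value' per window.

i=0 t=0 v=4: → [0,5); WM=−∞
i=1 t=1 v=3: → [0,5); WM=−∞
i=2 t=7 v=3: → [5,10); WM=5; [0,5) fires=2
i=3 t=12 v=4: → [10,15); WM=5
i=4 t=1 v=2: DROP (t<5-0); WM=5
i=5 t=13 v=9: → [10,15); WM=11; [5,10) fires=1
i=6 t=16 v=5: → [15,20); WM=11
i=7 t=14 v=2: → [10,15); WM=11
i=8 t=10 v=7: DROP (t<11-0); WM=14
i=9 t=16 v=5: → [15,20); WM=14
i=10 t=17 v=5: → [15,20); WM=14
i=11 t=22 v=4: → [20,25); WM=20; [10,15) fires=3 [15,20) fires=3
i=12 t=26 v=5: → [25,30); WM=20
i=13 t=26 v=6: → [25,30); WM=20
i=14 t=26 v=5: → [25,30); WM=24
i=15 t=9 v=8: DROP (t<24-0); WM=24
i=16 t=23 v=5: DROP (t<24-0); WM=24
i=17 t=28 v=6: → [25,30); WM=26; [20,25) fires=1

[0,5)=2 [5,10)=1 [10,15)=3 [15,20)=3 [20,25)=1 [25,30)=4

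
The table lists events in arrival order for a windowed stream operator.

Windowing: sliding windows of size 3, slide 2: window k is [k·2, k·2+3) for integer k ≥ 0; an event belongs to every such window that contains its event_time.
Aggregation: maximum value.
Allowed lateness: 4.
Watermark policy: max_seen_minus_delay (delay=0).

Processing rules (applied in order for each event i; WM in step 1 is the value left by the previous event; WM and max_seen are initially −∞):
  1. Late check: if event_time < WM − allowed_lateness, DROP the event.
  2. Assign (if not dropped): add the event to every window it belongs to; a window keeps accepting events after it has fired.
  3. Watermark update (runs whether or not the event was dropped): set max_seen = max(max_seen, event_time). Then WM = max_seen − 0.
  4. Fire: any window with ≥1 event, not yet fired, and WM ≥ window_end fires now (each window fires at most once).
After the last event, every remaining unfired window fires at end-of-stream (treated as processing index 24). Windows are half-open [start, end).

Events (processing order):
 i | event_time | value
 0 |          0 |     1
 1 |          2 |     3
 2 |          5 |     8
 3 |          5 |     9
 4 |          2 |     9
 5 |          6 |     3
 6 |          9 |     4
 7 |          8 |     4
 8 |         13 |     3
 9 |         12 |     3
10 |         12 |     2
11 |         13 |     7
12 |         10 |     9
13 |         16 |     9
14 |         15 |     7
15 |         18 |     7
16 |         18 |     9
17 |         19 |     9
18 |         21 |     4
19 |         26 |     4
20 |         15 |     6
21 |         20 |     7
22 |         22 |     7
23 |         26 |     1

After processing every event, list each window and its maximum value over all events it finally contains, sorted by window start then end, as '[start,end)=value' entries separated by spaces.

i=0 t=0 v=1: → [0,3); WM=0
i=1 t=2 v=3: → [2,5),[0,3); WM=2
i=2 t=5 v=8: → [4,7); WM=5; [0,3) fires=3 [2,5) fires=3
i=3 t=5 v=9: → [4,7); WM=5
i=4 t=2 v=9: → [2,5),[0,3); WM=5
i=5 t=6 v=3: → [6,9),[4,7); WM=6
i=6 t=9 v=4: → [8,11); WM=9; [4,7) fires=9 [6,9) fires=3
i=7 t=8 v=4: → [8,11),[6,9); WM=9
i=8 t=13 v=3: → [12,15); WM=13; [8,11) fires=4
i=9 t=12 v=3: → [12,15),[10,13); WM=13; [10,13) fires=3
i=10 t=12 v=2: → [12,15),[10,13); WM=13
i=11 t=13 v=7: → [12,15); WM=13
i=12 t=10 v=9: → [10,13),[8,11); WM=13
i=13 t=16 v=9: → [16,19),[14,17); WM=16; [12,15) fires=7
i=14 t=15 v=7: → [14,17); WM=16
i=15 t=18 v=7: → [18,21),[16,19); WM=18; [14,17) fires=9
i=16 t=18 v=9: → [18,21),[16,19); WM=18
i=17 t=19 v=9: → [18,21); WM=19; [16,19) fires=9
i=18 t=21 v=4: → [20,23); WM=21; [18,21) fires=9
i=19 t=26 v=4: → [26,29),[24,27); WM=26; [20,23) fires=4
i=20 t=15 v=6: DROP (t<26-4); WM=26
i=21 t=20 v=7: DROP (t<26-4); WM=26
i=22 t=22 v=7: → [22,25),[20,23); WM=26; [22,25) fires=7
i=23 t=26 v=1: → [26,29),[24,27); WM=26

[0,3)=9 [2,5)=9 [4,7)=9 [6,9)=4 [8,11)=9 [10,13)=9 [12,15)=7 [14,17)=9 [16,19)=9 [18,21)=9 [20,23)=7 [22,25)=7 [24,27)=4 [26,29)=4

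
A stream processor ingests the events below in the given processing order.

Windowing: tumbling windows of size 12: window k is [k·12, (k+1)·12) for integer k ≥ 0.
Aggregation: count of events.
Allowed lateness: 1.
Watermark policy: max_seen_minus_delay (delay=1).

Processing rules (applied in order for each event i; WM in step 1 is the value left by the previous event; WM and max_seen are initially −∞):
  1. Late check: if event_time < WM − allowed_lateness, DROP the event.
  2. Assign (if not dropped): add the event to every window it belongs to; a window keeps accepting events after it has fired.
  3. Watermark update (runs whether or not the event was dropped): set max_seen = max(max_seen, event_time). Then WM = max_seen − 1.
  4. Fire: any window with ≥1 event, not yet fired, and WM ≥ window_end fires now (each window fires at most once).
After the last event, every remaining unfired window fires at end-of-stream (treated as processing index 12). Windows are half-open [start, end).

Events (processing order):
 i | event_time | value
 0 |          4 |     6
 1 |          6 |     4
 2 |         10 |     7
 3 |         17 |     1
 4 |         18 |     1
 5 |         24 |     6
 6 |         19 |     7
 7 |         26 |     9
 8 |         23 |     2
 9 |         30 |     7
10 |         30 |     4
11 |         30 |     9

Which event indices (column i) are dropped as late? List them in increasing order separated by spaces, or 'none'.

6 8

i=0 t=4 v=6: → [0,12); WM=3
i=1 t=6 v=4: → [0,12); WM=5
i=2 t=10 v=7: → [0,12); WM=9
i=3 t=17 v=1: → [12,24); WM=16; [0,12) fires=3
i=4 t=18 v=1: → [12,24); WM=17
i=5 t=24 v=6: → [24,36); WM=23
i=6 t=19 v=7: DROP (t<23-1); WM=23
i=7 t=26 v=9: → [24,36); WM=25; [12,24) fires=2
i=8 t=23 v=2: DROP (t<25-1); WM=25
i=9 t=30 v=7: → [24,36); WM=29
i=10 t=30 v=4: → [24,36); WM=29
i=11 t=30 v=9: → [24,36); WM=29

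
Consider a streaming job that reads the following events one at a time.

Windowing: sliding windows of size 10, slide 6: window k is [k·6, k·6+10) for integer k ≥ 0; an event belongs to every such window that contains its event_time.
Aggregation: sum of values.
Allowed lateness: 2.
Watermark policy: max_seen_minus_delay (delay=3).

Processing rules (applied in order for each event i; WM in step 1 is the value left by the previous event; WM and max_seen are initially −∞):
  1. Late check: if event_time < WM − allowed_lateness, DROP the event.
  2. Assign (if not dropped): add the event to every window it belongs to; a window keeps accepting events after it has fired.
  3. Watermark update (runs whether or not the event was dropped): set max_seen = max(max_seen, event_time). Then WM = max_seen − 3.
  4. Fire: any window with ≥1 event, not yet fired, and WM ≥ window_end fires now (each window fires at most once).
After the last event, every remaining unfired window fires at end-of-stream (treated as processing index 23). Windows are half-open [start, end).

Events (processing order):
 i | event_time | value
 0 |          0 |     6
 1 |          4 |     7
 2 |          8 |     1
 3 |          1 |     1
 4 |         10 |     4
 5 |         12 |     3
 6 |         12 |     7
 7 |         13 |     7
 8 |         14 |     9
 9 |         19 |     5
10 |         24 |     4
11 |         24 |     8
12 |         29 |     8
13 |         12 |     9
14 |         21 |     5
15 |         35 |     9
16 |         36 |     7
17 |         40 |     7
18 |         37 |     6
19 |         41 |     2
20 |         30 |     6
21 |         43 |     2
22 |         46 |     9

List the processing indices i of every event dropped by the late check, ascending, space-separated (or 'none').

3 13 14 20

i=0 t=0 v=6: → [0,10); WM=-3
i=1 t=4 v=7: → [0,10); WM=1
i=2 t=8 v=1: → [6,16),[0,10); WM=5
i=3 t=1 v=1: DROP (t<5-2); WM=5
i=4 t=10 v=4: → [6,16); WM=7
i=5 t=12 v=3: → [12,22),[6,16); WM=9
i=6 t=12 v=7: → [12,22),[6,16); WM=9
i=7 t=13 v=7: → [12,22),[6,16); WM=10; [0,10) fires=14
i=8 t=14 v=9: → [12,22),[6,16); WM=11
i=9 t=19 v=5: → [18,28),[12,22); WM=16; [6,16) fires=31
i=10 t=24 v=4: → [24,34),[18,28); WM=21
i=11 t=24 v=8: → [24,34),[18,28); WM=21
i=12 t=29 v=8: → [24,34); WM=26; [12,22) fires=31
i=13 t=12 v=9: DROP (t<26-2); WM=26
i=14 t=21 v=5: DROP (t<26-2); WM=26
i=15 t=35 v=9: → [30,40); WM=32; [18,28) fires=17
i=16 t=36 v=7: → [36,46),[30,40); WM=33
i=17 t=40 v=7: → [36,46); WM=37; [24,34) fires=20
i=18 t=37 v=6: → [36,46),[30,40); WM=37
i=19 t=41 v=2: → [36,46); WM=38
i=20 t=30 v=6: DROP (t<38-2); WM=38
i=21 t=43 v=2: → [42,52),[36,46); WM=40; [30,40) fires=22
i=22 t=46 v=9: → [42,52); WM=43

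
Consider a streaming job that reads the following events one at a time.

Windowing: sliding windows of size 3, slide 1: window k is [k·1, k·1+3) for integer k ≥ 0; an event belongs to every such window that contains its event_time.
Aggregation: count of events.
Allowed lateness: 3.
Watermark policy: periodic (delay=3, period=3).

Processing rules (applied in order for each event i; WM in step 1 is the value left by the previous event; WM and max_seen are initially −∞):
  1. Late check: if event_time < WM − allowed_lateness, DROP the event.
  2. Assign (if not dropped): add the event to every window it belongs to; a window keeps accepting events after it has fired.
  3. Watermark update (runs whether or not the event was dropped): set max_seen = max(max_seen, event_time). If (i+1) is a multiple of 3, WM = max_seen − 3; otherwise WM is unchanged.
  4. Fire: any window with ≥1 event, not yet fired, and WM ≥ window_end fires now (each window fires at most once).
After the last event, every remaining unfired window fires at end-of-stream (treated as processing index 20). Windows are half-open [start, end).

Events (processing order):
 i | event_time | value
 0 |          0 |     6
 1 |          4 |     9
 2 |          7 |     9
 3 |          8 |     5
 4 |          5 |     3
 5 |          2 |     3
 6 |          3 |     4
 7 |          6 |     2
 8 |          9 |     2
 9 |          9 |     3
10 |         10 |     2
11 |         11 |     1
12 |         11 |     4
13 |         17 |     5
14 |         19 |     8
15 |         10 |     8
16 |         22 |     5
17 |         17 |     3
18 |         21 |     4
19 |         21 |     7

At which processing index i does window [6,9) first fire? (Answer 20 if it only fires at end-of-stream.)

i=0 t=0 v=6: → [0,3); WM=−∞
i=1 t=4 v=9: → [4,7),[3,6),[2,5); WM=−∞
i=2 t=7 v=9: → [7,10),[6,9),[5,8); WM=4; [0,3) fires=1
i=3 t=8 v=5: → [8,11),[7,10),[6,9); WM=4
i=4 t=5 v=3: → [5,8),[4,7),[3,6); WM=4
i=5 t=2 v=3: → [2,5),[1,4),[0,3); WM=5; [1,4) fires=1 [2,5) fires=2
i=6 t=3 v=4: → [3,6),[2,5),[1,4); WM=5
i=7 t=6 v=2: → [6,9),[5,8),[4,7); WM=5
i=8 t=9 v=2: → [9,12),[8,11),[7,10); WM=6; [3,6) fires=3
i=9 t=9 v=3: → [9,12),[8,11),[7,10); WM=6
i=10 t=10 v=2: → [10,13),[9,12),[8,11); WM=6
i=11 t=11 v=1: → [11,14),[10,13),[9,12); WM=8; [4,7) fires=3 [5,8) fires=3
i=12 t=11 v=4: → [11,14),[10,13),[9,12); WM=8
i=13 t=17 v=5: → [17,20),[16,19),[15,18); WM=8
i=14 t=19 v=8: → [19,22),[18,21),[17,20); WM=16; [6,9) fires=3 [7,10) fires=4 [8,11) fires=4 [9,12) fires=5 [10,13) fires=3 [11,14) fires=2
i=15 t=10 v=8: DROP (t<16-3); WM=16
i=16 t=22 v=5: → [22,25),[21,24),[20,23); WM=16
i=17 t=17 v=3: → [17,20),[16,19),[15,18); WM=19; [15,18) fires=2 [16,19) fires=2
i=18 t=21 v=4: → [21,24),[20,23),[19,22); WM=19
i=19 t=21 v=7: → [21,24),[20,23),[19,22); WM=19

14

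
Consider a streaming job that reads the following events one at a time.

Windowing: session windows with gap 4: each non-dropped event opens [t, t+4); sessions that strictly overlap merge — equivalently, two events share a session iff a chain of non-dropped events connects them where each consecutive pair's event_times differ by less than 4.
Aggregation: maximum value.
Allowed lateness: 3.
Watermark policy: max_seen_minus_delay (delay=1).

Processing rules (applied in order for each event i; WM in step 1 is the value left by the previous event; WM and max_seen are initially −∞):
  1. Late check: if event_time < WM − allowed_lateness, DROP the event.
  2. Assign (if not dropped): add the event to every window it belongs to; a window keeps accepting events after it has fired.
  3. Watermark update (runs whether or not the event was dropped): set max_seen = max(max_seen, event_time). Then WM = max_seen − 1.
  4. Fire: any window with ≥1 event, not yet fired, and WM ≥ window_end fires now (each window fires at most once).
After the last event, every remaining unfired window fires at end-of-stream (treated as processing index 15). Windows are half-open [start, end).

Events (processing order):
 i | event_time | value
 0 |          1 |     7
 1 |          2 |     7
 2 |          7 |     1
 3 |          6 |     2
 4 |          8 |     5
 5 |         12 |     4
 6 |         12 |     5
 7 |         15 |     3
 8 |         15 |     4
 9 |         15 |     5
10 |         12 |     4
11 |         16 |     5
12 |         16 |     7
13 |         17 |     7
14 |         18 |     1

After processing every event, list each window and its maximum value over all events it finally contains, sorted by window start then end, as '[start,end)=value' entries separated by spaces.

i=0 t=1 v=7: → [1,5); WM=0
i=1 t=2 v=7: → [1,6); WM=1
i=2 t=7 v=1: → [7,11); WM=6
i=3 t=6 v=2: → [6,11); WM=6
i=4 t=8 v=5: → [6,12); WM=7
i=5 t=12 v=4: → [12,16); WM=11
i=6 t=12 v=5: → [12,16); WM=11
i=7 t=15 v=3: → [12,19); WM=14
i=8 t=15 v=4: → [12,19); WM=14
i=9 t=15 v=5: → [12,19); WM=14
i=10 t=12 v=4: → [12,19); WM=14
i=11 t=16 v=5: → [12,20); WM=15
i=12 t=16 v=7: → [12,20); WM=15
i=13 t=17 v=7: → [12,21); WM=16
i=14 t=18 v=1: → [12,22); WM=17

[1,6)=7 [6,12)=5 [12,22)=7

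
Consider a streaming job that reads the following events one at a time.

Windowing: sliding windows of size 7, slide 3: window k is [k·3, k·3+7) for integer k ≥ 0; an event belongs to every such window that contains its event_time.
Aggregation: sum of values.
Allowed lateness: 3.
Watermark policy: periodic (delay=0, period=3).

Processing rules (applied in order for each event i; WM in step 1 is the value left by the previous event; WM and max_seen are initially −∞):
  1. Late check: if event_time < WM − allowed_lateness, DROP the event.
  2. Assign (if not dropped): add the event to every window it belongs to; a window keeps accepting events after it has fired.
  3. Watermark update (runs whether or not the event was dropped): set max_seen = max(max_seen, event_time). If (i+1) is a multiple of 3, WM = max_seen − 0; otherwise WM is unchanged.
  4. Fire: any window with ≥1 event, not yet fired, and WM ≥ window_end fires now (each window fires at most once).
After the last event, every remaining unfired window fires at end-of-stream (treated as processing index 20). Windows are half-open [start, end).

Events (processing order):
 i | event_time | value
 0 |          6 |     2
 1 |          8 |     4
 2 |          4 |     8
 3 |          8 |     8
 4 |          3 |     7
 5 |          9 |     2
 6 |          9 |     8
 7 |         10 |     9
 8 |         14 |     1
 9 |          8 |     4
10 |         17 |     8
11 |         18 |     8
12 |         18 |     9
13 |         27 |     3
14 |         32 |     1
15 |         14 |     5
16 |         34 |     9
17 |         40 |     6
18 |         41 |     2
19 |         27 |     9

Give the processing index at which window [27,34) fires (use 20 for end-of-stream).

i=0 t=6 v=2: → [6,13),[3,10),[0,7); WM=−∞
i=1 t=8 v=4: → [6,13),[3,10); WM=−∞
i=2 t=4 v=8: → [3,10),[0,7); WM=8; [0,7) fires=10
i=3 t=8 v=8: → [6,13),[3,10); WM=8
i=4 t=3 v=7: DROP (t<8-3); WM=8
i=5 t=9 v=2: → [9,16),[6,13),[3,10); WM=9
i=6 t=9 v=8: → [9,16),[6,13),[3,10); WM=9
i=7 t=10 v=9: → [9,16),[6,13); WM=9
i=8 t=14 v=1: → [12,19),[9,16); WM=14; [3,10) fires=32 [6,13) fires=33
i=9 t=8 v=4: DROP (t<14-3); WM=14
i=10 t=17 v=8: → [15,22),[12,19); WM=14
i=11 t=18 v=8: → [18,25),[15,22),[12,19); WM=18; [9,16) fires=20
i=12 t=18 v=9: → [18,25),[15,22),[12,19); WM=18
i=13 t=27 v=3: → [27,34),[24,31),[21,28); WM=18
i=14 t=32 v=1: → [30,37),[27,34); WM=32; [12,19) fires=26 [15,22) fires=25 [18,25) fires=17 [21,28) fires=3 [24,31) fires=3
i=15 t=14 v=5: DROP (t<32-3); WM=32
i=16 t=34 v=9: → [33,40),[30,37); WM=32
i=17 t=40 v=6: → [39,46),[36,43); WM=40; [27,34) fires=4 [30,37) fires=10 [33,40) fires=9
i=18 t=41 v=2: → [39,46),[36,43); WM=40
i=19 t=27 v=9: DROP (t<40-3); WM=40

17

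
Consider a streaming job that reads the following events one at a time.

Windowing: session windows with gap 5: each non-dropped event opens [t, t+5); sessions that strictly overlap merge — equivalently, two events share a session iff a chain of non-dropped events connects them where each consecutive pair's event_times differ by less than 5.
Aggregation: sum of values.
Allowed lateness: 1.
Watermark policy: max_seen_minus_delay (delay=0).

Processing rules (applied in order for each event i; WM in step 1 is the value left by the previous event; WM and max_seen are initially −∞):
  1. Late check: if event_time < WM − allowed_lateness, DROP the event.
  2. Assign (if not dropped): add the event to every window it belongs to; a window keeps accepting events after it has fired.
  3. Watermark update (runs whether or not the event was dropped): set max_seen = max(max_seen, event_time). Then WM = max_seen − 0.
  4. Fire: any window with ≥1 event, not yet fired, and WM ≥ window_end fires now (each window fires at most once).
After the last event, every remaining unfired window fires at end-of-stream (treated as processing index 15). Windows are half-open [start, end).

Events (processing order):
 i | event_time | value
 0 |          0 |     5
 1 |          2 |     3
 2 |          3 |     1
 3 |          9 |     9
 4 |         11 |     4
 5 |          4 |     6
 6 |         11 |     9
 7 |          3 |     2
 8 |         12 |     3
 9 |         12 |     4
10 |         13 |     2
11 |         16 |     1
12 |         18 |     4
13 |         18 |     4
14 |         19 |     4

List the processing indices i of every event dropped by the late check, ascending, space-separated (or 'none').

5 7

i=0 t=0 v=5: → [0,5); WM=0
i=1 t=2 v=3: → [0,7); WM=2
i=2 t=3 v=1: → [0,8); WM=3
i=3 t=9 v=9: → [9,14); WM=9
i=4 t=11 v=4: → [9,16); WM=11
i=5 t=4 v=6: DROP (t<11-1); WM=11
i=6 t=11 v=9: → [9,16); WM=11
i=7 t=3 v=2: DROP (t<11-1); WM=11
i=8 t=12 v=3: → [9,17); WM=12
i=9 t=12 v=4: → [9,17); WM=12
i=10 t=13 v=2: → [9,18); WM=13
i=11 t=16 v=1: → [9,21); WM=16
i=12 t=18 v=4: → [9,23); WM=18
i=13 t=18 v=4: → [9,23); WM=18
i=14 t=19 v=4: → [9,24); WM=19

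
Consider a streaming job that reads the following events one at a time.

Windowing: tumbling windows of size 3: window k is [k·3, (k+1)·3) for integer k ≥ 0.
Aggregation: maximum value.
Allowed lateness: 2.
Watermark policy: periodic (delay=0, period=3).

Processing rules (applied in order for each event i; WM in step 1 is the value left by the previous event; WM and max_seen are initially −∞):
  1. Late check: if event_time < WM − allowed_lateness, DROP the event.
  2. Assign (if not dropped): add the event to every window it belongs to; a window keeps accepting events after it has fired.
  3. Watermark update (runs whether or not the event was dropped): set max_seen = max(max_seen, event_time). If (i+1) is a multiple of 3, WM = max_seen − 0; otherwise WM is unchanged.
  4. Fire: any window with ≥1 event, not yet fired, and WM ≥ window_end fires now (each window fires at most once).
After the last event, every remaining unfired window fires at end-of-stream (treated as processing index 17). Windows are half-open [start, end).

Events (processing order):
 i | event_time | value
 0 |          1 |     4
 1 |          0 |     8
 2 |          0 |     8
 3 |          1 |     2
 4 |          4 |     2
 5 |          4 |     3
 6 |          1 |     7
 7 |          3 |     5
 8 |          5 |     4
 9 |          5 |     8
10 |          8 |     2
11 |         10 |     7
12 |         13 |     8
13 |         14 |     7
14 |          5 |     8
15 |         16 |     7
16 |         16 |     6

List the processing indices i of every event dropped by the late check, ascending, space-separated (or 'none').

6 14

i=0 t=1 v=4: → [0,3); WM=−∞
i=1 t=0 v=8: → [0,3); WM=−∞
i=2 t=0 v=8: → [0,3); WM=1
i=3 t=1 v=2: → [0,3); WM=1
i=4 t=4 v=2: → [3,6); WM=1
i=5 t=4 v=3: → [3,6); WM=4; [0,3) fires=8
i=6 t=1 v=7: DROP (t<4-2); WM=4
i=7 t=3 v=5: → [3,6); WM=4
i=8 t=5 v=4: → [3,6); WM=5
i=9 t=5 v=8: → [3,6); WM=5
i=10 t=8 v=2: → [6,9); WM=5
i=11 t=10 v=7: → [9,12); WM=10; [3,6) fires=8 [6,9) fires=2
i=12 t=13 v=8: → [12,15); WM=10
i=13 t=14 v=7: → [12,15); WM=10
i=14 t=5 v=8: DROP (t<10-2); WM=14; [9,12) fires=7
i=15 t=16 v=7: → [15,18); WM=14
i=16 t=16 v=6: → [15,18); WM=14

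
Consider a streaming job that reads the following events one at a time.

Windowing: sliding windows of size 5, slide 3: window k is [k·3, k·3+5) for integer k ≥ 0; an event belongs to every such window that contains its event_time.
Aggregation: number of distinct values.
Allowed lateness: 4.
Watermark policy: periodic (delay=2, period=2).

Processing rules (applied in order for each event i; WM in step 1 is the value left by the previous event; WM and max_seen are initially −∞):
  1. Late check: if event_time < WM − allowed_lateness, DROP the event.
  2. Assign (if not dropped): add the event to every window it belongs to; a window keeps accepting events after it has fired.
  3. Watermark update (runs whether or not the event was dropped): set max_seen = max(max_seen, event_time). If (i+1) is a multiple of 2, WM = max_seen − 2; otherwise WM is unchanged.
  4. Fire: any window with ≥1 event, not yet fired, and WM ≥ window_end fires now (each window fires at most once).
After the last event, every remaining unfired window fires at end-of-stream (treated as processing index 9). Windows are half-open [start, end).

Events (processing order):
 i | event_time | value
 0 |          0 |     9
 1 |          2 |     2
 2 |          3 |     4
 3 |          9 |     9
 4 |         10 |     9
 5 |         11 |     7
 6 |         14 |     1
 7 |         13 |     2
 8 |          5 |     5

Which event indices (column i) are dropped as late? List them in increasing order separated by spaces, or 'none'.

8

i=0 t=0 v=9: → [0,5); WM=−∞
i=1 t=2 v=2: → [0,5); WM=0
i=2 t=3 v=4: → [3,8),[0,5); WM=0
i=3 t=9 v=9: → [9,14),[6,11); WM=7; [0,5) fires=3
i=4 t=10 v=9: → [9,14),[6,11); WM=7
i=5 t=11 v=7: → [9,14); WM=9; [3,8) fires=1
i=6 t=14 v=1: → [12,17); WM=9
i=7 t=13 v=2: → [12,17),[9,14); WM=12; [6,11) fires=1
i=8 t=5 v=5: DROP (t<12-4); WM=12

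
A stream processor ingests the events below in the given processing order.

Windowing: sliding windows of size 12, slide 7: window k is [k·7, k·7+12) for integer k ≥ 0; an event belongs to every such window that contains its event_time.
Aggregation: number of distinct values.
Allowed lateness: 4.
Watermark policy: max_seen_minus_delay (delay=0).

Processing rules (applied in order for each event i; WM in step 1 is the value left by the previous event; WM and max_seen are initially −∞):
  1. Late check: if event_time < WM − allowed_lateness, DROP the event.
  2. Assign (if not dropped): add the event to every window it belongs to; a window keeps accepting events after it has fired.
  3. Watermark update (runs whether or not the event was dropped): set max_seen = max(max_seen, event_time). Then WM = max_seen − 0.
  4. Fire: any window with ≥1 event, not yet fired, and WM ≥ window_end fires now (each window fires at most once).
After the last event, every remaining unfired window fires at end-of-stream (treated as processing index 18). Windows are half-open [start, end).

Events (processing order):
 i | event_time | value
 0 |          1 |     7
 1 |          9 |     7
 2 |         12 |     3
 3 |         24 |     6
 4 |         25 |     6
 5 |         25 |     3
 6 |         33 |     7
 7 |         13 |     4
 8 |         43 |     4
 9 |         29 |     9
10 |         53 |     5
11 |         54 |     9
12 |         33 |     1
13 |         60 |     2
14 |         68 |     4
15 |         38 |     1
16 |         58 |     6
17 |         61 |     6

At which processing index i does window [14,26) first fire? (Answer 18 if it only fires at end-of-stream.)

6

i=0 t=1 v=7: → [0,12); WM=1
i=1 t=9 v=7: → [7,19),[0,12); WM=9
i=2 t=12 v=3: → [7,19); WM=12; [0,12) fires=1
i=3 t=24 v=6: → [21,33),[14,26); WM=24; [7,19) fires=2
i=4 t=25 v=6: → [21,33),[14,26); WM=25
i=5 t=25 v=3: → [21,33),[14,26); WM=25
i=6 t=33 v=7: → [28,40); WM=33; [14,26) fires=2 [21,33) fires=2
i=7 t=13 v=4: DROP (t<33-4); WM=33
i=8 t=43 v=4: → [42,54),[35,47); WM=43; [28,40) fires=1
i=9 t=29 v=9: DROP (t<43-4); WM=43
i=10 t=53 v=5: → [49,61),[42,54); WM=53; [35,47) fires=1
i=11 t=54 v=9: → [49,61); WM=54; [42,54) fires=2
i=12 t=33 v=1: DROP (t<54-4); WM=54
i=13 t=60 v=2: → [56,68),[49,61); WM=60
i=14 t=68 v=4: → [63,75); WM=68; [49,61) fires=3 [56,68) fires=1
i=15 t=38 v=1: DROP (t<68-4); WM=68
i=16 t=58 v=6: DROP (t<68-4); WM=68
i=17 t=61 v=6: DROP (t<68-4); WM=68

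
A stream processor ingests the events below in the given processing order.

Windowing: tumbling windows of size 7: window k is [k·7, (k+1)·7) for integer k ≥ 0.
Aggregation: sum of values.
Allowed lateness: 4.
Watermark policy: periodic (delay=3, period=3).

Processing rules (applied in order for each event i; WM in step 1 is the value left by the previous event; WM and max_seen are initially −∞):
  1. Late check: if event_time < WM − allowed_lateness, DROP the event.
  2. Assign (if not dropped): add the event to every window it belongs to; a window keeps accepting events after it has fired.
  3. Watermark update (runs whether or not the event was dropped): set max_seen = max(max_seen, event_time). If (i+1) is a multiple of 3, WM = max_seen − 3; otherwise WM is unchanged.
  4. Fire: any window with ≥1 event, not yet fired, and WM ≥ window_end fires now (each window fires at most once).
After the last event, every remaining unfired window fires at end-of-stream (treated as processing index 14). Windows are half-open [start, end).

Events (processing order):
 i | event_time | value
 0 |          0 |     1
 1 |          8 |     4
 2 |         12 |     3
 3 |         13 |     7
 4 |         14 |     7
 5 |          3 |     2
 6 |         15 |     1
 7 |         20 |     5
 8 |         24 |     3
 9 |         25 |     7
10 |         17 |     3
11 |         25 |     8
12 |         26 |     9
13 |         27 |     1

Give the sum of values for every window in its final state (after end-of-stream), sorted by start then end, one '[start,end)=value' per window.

i=0 t=0 v=1: → [0,7); WM=−∞
i=1 t=8 v=4: → [7,14); WM=−∞
i=2 t=12 v=3: → [7,14); WM=9; [0,7) fires=1
i=3 t=13 v=7: → [7,14); WM=9
i=4 t=14 v=7: → [14,21); WM=9
i=5 t=3 v=2: DROP (t<9-4); WM=11
i=6 t=15 v=1: → [14,21); WM=11
i=7 t=20 v=5: → [14,21); WM=11
i=8 t=24 v=3: → [21,28); WM=21; [7,14) fires=14 [14,21) fires=13
i=9 t=25 v=7: → [21,28); WM=21
i=10 t=17 v=3: → [14,21); WM=21
i=11 t=25 v=8: → [21,28); WM=22
i=12 t=26 v=9: → [21,28); WM=22
i=13 t=27 v=1: → [21,28); WM=22

[0,7)=1 [7,14)=14 [14,21)=16 [21,28)=28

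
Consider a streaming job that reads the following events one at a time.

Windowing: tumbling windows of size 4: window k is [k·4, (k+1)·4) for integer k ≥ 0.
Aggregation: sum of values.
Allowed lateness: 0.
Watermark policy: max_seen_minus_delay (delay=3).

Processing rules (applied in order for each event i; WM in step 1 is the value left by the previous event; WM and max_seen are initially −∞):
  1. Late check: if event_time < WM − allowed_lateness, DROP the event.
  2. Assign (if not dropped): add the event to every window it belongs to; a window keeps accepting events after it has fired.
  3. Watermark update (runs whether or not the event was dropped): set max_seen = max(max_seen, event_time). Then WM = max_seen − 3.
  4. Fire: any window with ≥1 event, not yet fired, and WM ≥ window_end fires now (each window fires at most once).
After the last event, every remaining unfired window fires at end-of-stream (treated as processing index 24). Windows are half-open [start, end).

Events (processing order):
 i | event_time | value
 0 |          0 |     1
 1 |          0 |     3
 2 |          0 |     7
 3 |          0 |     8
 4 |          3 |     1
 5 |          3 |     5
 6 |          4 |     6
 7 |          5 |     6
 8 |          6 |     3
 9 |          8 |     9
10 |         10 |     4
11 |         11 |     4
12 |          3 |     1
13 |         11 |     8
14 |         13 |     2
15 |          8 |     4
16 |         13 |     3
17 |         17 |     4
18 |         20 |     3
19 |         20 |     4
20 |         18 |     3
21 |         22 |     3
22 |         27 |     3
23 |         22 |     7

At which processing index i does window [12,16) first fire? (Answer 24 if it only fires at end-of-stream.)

i=0 t=0 v=1: → [0,4); WM=-3
i=1 t=0 v=3: → [0,4); WM=-3
i=2 t=0 v=7: → [0,4); WM=-3
i=3 t=0 v=8: → [0,4); WM=-3
i=4 t=3 v=1: → [0,4); WM=0
i=5 t=3 v=5: → [0,4); WM=0
i=6 t=4 v=6: → [4,8); WM=1
i=7 t=5 v=6: → [4,8); WM=2
i=8 t=6 v=3: → [4,8); WM=3
i=9 t=8 v=9: → [8,12); WM=5; [0,4) fires=25
i=10 t=10 v=4: → [8,12); WM=7
i=11 t=11 v=4: → [8,12); WM=8; [4,8) fires=15
i=12 t=3 v=1: DROP (t<8-0); WM=8
i=13 t=11 v=8: → [8,12); WM=8
i=14 t=13 v=2: → [12,16); WM=10
i=15 t=8 v=4: DROP (t<10-0); WM=10
i=16 t=13 v=3: → [12,16); WM=10
i=17 t=17 v=4: → [16,20); WM=14; [8,12) fires=25
i=18 t=20 v=3: → [20,24); WM=17; [12,16) fires=5
i=19 t=20 v=4: → [20,24); WM=17
i=20 t=18 v=3: → [16,20); WM=17
i=21 t=22 v=3: → [20,24); WM=19
i=22 t=27 v=3: → [24,28); WM=24; [16,20) fires=7 [20,24) fires=10
i=23 t=22 v=7: DROP (t<24-0); WM=24

18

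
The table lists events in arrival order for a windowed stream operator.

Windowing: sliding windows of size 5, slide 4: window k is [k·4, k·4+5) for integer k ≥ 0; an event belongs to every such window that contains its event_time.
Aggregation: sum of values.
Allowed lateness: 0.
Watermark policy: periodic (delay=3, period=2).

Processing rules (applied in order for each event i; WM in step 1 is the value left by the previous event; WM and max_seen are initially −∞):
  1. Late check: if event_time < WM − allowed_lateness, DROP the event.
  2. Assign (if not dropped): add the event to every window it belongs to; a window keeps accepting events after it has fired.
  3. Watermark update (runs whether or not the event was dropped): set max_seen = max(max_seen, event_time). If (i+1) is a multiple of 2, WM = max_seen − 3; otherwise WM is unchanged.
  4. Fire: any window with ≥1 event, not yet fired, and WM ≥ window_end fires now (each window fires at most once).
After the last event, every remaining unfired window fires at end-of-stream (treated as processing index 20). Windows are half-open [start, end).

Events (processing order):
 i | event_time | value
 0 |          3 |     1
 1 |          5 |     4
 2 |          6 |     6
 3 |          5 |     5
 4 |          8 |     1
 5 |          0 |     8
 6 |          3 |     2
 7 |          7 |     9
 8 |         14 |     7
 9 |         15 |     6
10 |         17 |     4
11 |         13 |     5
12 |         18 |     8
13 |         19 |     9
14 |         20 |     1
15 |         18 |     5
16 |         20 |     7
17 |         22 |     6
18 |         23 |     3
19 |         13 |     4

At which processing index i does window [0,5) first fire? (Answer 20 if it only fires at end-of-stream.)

i=0 t=3 v=1: → [0,5); WM=−∞
i=1 t=5 v=4: → [4,9); WM=2
i=2 t=6 v=6: → [4,9); WM=2
i=3 t=5 v=5: → [4,9); WM=3
i=4 t=8 v=1: → [8,13),[4,9); WM=3
i=5 t=0 v=8: DROP (t<3-0); WM=5; [0,5) fires=1
i=6 t=3 v=2: DROP (t<5-0); WM=5
i=7 t=7 v=9: → [4,9); WM=5
i=8 t=14 v=7: → [12,17); WM=5
i=9 t=15 v=6: → [12,17); WM=12; [4,9) fires=25
i=10 t=17 v=4: → [16,21); WM=12
i=11 t=13 v=5: → [12,17); WM=14; [8,13) fires=1
i=12 t=18 v=8: → [16,21); WM=14
i=13 t=19 v=9: → [16,21); WM=16
i=14 t=20 v=1: → [20,25),[16,21); WM=16
i=15 t=18 v=5: → [16,21); WM=17; [12,17) fires=18
i=16 t=20 v=7: → [20,25),[16,21); WM=17
i=17 t=22 v=6: → [20,25); WM=19
i=18 t=23 v=3: → [20,25); WM=19
i=19 t=13 v=4: DROP (t<19-0); WM=20

5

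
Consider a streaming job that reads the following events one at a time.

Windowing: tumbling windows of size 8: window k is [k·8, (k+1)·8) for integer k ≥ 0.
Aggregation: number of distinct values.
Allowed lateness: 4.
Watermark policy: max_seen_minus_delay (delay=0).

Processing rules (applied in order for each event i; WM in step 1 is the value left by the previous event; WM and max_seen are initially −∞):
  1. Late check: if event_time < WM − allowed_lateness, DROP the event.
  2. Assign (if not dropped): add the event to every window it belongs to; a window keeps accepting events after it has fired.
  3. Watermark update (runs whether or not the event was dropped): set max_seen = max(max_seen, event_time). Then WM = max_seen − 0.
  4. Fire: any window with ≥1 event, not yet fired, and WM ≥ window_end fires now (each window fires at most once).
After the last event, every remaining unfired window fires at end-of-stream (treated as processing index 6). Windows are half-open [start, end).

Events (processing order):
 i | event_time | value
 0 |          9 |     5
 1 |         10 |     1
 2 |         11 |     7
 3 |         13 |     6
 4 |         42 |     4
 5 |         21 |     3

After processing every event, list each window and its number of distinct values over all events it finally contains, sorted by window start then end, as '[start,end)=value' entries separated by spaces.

[8,16)=4 [40,48)=1

i=0 t=9 v=5: → [8,16); WM=9
i=1 t=10 v=1: → [8,16); WM=10
i=2 t=11 v=7: → [8,16); WM=11
i=3 t=13 v=6: → [8,16); WM=13
i=4 t=42 v=4: → [40,48); WM=42; [8,16) fires=4
i=5 t=21 v=3: DROP (t<42-4); WM=42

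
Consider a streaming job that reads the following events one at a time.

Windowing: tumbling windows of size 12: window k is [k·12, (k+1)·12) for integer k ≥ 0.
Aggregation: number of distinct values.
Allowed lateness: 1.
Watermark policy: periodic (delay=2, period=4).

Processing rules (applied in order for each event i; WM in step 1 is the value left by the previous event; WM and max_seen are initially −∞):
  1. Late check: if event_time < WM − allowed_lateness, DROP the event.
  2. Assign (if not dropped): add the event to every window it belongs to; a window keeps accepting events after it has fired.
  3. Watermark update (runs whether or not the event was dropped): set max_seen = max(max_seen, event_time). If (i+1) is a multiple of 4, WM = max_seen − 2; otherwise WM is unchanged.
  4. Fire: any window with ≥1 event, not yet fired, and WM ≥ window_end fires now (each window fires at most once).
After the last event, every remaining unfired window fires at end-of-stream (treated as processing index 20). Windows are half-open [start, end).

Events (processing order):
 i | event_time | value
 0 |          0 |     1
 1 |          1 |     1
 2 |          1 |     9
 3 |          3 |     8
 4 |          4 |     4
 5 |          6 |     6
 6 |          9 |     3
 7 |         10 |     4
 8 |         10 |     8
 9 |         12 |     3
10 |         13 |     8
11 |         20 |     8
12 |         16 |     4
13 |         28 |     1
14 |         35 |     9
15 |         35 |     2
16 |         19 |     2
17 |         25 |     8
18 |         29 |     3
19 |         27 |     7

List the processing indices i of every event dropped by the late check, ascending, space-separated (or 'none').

i=0 t=0 v=1: → [0,12); WM=−∞
i=1 t=1 v=1: → [0,12); WM=−∞
i=2 t=1 v=9: → [0,12); WM=−∞
i=3 t=3 v=8: → [0,12); WM=1
i=4 t=4 v=4: → [0,12); WM=1
i=5 t=6 v=6: → [0,12); WM=1
i=6 t=9 v=3: → [0,12); WM=1
i=7 t=10 v=4: → [0,12); WM=8
i=8 t=10 v=8: → [0,12); WM=8
i=9 t=12 v=3: → [12,24); WM=8
i=10 t=13 v=8: → [12,24); WM=8
i=11 t=20 v=8: → [12,24); WM=18; [0,12) fires=6
i=12 t=16 v=4: DROP (t<18-1); WM=18
i=13 t=28 v=1: → [24,36); WM=18
i=14 t=35 v=9: → [24,36); WM=18
i=15 t=35 v=2: → [24,36); WM=33; [12,24) fires=2
i=16 t=19 v=2: DROP (t<33-1); WM=33
i=17 t=25 v=8: DROP (t<33-1); WM=33
i=18 t=29 v=3: DROP (t<33-1); WM=33
i=19 t=27 v=7: DROP (t<33-1); WM=33

12 16 17 18 19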